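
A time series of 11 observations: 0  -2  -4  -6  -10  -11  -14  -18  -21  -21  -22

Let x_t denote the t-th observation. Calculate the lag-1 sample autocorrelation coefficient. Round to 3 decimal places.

0.764

Mean x̄ = (0 − 2 − 4 − 6 − 10 − 11 − 14 − 18 − 21 − 21 − 22)/11 = -11.7273
Numerator Σ_{t=1}^{10}(x_t−x̄)(x_{t+1}−x̄) = 496.6529
Denominator Σ(x_t−x̄)² = 650.1818
r_1 = 496.6529 / 650.1818 = 0.764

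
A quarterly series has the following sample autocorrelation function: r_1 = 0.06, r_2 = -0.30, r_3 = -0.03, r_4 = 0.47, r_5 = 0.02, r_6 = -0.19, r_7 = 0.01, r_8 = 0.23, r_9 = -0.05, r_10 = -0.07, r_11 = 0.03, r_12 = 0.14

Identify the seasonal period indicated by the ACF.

The largest autocorrelation is r_4 = 0.47, with a weaker echo at lag 8 (0.23); the remaining lags stay at or below 0.14.
The dominant spike at lag 4 indicates a seasonal period of 4.

4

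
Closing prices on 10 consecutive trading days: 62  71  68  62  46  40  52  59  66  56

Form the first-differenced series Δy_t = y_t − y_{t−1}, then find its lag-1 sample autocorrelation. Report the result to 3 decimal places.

0.225

First differences Δy: 9, -3, -6, -16, -6, 12, 7, 7, -10
Mean of differences = -0.6667
Numerator Σ(Δy_t−Δȳ)(Δy_{t+1}−Δȳ) = 170.2222
Denominator Σ(Δy_t−Δȳ)² = 756.0000
r_1(Δy) = 170.2222 / 756.0000 = 0.225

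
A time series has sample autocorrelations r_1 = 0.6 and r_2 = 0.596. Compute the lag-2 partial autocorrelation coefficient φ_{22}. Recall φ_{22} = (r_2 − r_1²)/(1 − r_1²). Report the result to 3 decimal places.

φ_{22} = (r_2 − r_1²) / (1 − r_1²)
r_1² = (0.6)² = 0.36
Numerator = 0.596 − 0.3600 = 0.2360; denominator = 1 − 0.3600 = 0.6400
φ_{22} = 0.2360 / 0.6400 = 0.369

0.369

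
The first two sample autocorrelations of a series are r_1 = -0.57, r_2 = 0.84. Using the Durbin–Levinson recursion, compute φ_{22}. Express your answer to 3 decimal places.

0.763

φ_{22} = (r_2 − r_1²) / (1 − r_1²)
r_1² = (-0.57)² = 0.3249
Numerator = 0.84 − 0.3249 = 0.5151; denominator = 1 − 0.3249 = 0.6751
φ_{22} = 0.5151 / 0.6751 = 0.763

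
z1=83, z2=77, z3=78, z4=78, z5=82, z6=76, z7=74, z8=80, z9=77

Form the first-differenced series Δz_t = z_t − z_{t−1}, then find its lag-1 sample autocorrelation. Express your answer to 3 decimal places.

-0.347

First differences Δz: -6, 1, 0, 4, -6, -2, 6, -3
Mean of differences = -0.7500
Numerator Σ(Δz_t−Δz̄)(Δz_{t+1}−Δz̄) = -46.3125
Denominator Σ(Δz_t−Δz̄)² = 133.5000
r_1(Δz) = -46.3125 / 133.5000 = -0.347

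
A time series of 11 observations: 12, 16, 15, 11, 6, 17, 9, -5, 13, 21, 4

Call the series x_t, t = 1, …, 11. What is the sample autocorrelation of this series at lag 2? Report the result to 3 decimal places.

-0.547

Mean x̄ = (12 + 16 + 15 + 11 + 6 + 17 + 9 − 5 + 13 + 21 + 4)/11 = 10.8182
Numerator Σ_{t=1}^{9}(x_t−x̄)(x_{t+2}−x̄) = -282.0661
Denominator Σ(x_t−x̄)² = 515.6364
r_2 = -282.0661 / 515.6364 = -0.547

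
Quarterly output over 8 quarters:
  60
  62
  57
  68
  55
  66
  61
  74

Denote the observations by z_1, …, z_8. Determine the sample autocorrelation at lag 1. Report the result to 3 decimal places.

Mean z̄ = (60 + 62 + 57 + 68 + 55 + 66 + 61 + 74)/8 = 62.8750
Deviations from mean: -2.8750, -0.8750, -5.8750, 5.1250, -7.8750, 3.1250, -1.8750, 11.1250
Σ(z_t−z̄)(z_{t+1}−z̄) = (2.5156) + (5.1406) + (-30.1094) + (-40.3594) + (-24.6094) + (-5.8594) + (-20.8594) = -114.1406
Denominator Σ(z_t−z̄)² = 268.8750
r_1 = -114.1406 / 268.8750 = -0.425

-0.425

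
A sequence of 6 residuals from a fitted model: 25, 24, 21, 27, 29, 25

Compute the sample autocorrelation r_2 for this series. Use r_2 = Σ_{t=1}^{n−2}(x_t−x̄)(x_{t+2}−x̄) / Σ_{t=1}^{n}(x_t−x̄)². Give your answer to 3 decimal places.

Mean x̄ = (25 + 24 + 21 + 27 + 29 + 25)/6 = 25.1667
Deviations from mean: -0.1667, -1.1667, -4.1667, 1.8333, 3.8333, -0.1667
Numerator Σ_{t=1}^{4}(x_t−x̄)(x_{t+2}−x̄) = -17.7222
Denominator Σ(x_t−x̄)² = 36.8333
r_2 = -17.7222 / 36.8333 = -0.481

-0.481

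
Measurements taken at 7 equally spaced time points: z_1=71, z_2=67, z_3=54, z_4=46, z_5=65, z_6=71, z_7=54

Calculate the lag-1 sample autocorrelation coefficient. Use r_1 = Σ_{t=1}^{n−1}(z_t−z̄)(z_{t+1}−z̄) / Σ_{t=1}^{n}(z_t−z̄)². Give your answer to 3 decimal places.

Mean z̄ = (71 + 67 + 54 + 46 + 65 + 71 + 54)/7 = 61.1429
Deviations from mean: 9.8571, 5.8571, -7.1429, -15.1429, 3.8571, 9.8571, -7.1429
Numerator Σ_{t=1}^{6}(z_t−z̄)(z_{t+1}−z̄) = 33.2653
Denominator Σ(z_t−z̄)² = 574.8571
r_1 = 33.2653 / 574.8571 = 0.058

0.058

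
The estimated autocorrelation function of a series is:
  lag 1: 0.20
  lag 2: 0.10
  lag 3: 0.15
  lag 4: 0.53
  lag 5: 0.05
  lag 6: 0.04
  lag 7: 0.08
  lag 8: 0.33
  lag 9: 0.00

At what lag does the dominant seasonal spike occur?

The largest autocorrelation is r_4 = 0.53, with a weaker echo at lag 8 (0.33); the remaining lags stay at or below 0.20. The elevated value at lag 1 (0.20), dropping to 0.10 at lag 2, reflects decaying short-term dependence rather than seasonality.
The dominant spike at lag 4 indicates a seasonal period of 4.

4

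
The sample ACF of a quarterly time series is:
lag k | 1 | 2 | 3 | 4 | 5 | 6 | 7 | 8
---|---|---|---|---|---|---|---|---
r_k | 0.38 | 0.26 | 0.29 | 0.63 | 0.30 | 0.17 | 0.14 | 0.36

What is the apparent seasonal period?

4

The largest autocorrelation is r_4 = 0.63; the remaining lags stay at or below 0.38. The elevated value at lag 1 (0.38), dropping to 0.26 at lag 2, reflects decaying short-term dependence rather than seasonality.
The dominant spike at lag 4 indicates a seasonal period of 4.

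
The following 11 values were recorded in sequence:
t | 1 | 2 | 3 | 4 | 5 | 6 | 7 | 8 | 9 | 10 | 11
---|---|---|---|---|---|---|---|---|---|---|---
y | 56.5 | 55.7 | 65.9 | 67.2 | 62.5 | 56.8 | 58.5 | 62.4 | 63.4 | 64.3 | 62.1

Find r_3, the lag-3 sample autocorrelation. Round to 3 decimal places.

-0.568

Mean ȳ = (56.5 + 55.7 + 65.9 + 67.2 + 62.5 + 56.8 + 58.5 + 62.4 + 63.4 + 64.3 + 62.1)/11 = 61.3909
Numerator Σ_{t=1}^{8}(y_t−ȳ)(y_{t+3}−ȳ) = -88.0166
Denominator Σ(y_t−ȳ)² = 155.0691
r_3 = -88.0166 / 155.0691 = -0.568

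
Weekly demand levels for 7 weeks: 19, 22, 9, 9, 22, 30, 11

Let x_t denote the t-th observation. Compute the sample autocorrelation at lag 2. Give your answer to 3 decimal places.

Mean x̄ = (19 + 22 + 9 + 9 + 22 + 30 + 11)/7 = 17.4286
Deviations from mean: 1.5714, 4.5714, -8.4286, -8.4286, 4.5714, 12.5714, -6.4286
Σ(x_t−x̄)(x_{t+2}−x̄) = (-13.2449) + (-38.5306) + (-38.5306) + (-105.9592) + (-29.3878) = -225.6531
Denominator Σ(x_t−x̄)² = 385.7143
r_2 = -225.6531 / 385.7143 = -0.585

-0.585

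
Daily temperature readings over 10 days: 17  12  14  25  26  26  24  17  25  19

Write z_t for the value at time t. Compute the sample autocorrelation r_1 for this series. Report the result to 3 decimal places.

0.374

Mean z̄ = (17 + 12 + 14 + 25 + 26 + 26 + 24 + 17 + 25 + 19)/10 = 20.5000
Numerator Σ_{t=1}^{9}(z_t−z̄)(z_{t+1}−z̄) = 95.2500
Denominator Σ(z_t−z̄)² = 254.5000
r_1 = 95.2500 / 254.5000 = 0.374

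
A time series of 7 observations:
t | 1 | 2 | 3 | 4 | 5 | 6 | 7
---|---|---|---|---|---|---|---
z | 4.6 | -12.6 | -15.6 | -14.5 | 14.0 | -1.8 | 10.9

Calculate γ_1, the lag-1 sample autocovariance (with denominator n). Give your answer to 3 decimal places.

Mean z̄ = (4.6 − 12.6 − 15.6 − 14.5 + 14.0 − 1.8 + 10.9)/7 = -2.1429
Σ_{t=1}^{6}(z_t−z̄)(z_{t+1}−z̄) = 47.0310
γ_1 = 47.0310 / 7 = 6.719

6.719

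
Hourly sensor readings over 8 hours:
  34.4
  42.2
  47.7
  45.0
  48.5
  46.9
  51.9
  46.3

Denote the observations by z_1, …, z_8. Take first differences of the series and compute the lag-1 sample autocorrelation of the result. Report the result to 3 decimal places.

First differences Δz: 7.8, 5.5, -2.7, 3.5, -1.6, 5.0, -5.6
Mean of differences = 1.7000
Numerator Σ(Δz_t−Δz̄)(Δz_{t+1}−Δz̄) = -42.3800
Denominator Σ(Δz_t−Δz̄)² = 149.3200
r_1(Δz) = -42.3800 / 149.3200 = -0.284

-0.284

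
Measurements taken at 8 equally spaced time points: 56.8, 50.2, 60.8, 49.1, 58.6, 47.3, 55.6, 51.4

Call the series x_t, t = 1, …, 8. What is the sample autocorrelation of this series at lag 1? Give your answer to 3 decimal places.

Mean x̄ = (56.8 + 50.2 + 60.8 + 49.1 + 58.6 + 47.3 + 55.6 + 51.4)/8 = 53.7250
Deviations from mean: 3.0750, -3.5250, 7.0750, -4.6250, 4.8750, -6.4250, 1.8750, -2.3250
Numerator Σ_{t=1}^{7}(x_t−x̄)(x_{t+1}−x̄) = -138.7756
Denominator Σ(x_t−x̄)² = 167.2950
r_1 = -138.7756 / 167.2950 = -0.830

-0.830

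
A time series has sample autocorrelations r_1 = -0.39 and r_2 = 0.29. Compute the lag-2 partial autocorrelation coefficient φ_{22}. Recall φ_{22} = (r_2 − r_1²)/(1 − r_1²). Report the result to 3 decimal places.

φ_{22} = (r_2 − r_1²) / (1 − r_1²)
r_1² = (-0.39)² = 0.1521
Numerator = 0.29 − 0.1521 = 0.1379; denominator = 1 − 0.1521 = 0.8479
φ_{22} = 0.1379 / 0.8479 = 0.163

0.163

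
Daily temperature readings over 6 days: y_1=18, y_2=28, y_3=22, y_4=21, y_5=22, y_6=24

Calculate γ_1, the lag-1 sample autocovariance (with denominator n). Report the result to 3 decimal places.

Mean ȳ = (18 + 28 + 22 + 21 + 22 + 24)/6 = 22.5000
Deviations: -4.5000, 5.5000, -0.5000, -1.5000, -0.5000, 1.5000
Σ_{t=1}^{5}(y_t−ȳ)(y_{t+1}−ȳ) = -26.7500
γ_1 = -26.7500 / 6 = -4.458

-4.458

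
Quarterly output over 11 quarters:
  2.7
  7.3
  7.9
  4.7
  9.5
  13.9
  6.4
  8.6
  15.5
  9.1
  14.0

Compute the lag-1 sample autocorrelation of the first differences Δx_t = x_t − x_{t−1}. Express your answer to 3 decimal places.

First differences Δx: 4.6, 0.6, -3.2, 4.8, 4.4, -7.5, 2.2, 6.9, -6.4, 4.9
Mean of differences = 1.1300
Numerator Σ(Δx_t−Δx̄)(Δx_{t+1}−Δx̄) = -106.5509
Denominator Σ(Δx_t−Δx̄)² = 235.0610
r_1(Δx) = -106.5509 / 235.0610 = -0.453

-0.453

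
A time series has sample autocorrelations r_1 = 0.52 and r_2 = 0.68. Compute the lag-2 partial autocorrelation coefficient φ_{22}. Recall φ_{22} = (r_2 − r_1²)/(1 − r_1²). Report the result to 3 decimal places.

0.561

φ_{22} = (r_2 − r_1²) / (1 − r_1²)
r_1² = (0.52)² = 0.2704
Numerator = 0.68 − 0.2704 = 0.4096; denominator = 1 − 0.2704 = 0.7296
φ_{22} = 0.4096 / 0.7296 = 0.561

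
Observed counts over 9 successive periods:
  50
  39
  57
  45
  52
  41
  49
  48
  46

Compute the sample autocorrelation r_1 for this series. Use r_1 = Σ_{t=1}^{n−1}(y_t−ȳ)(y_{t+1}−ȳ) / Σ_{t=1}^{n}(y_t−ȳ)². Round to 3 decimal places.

Mean ȳ = (50 + 39 + 57 + 45 + 52 + 41 + 49 + 48 + 46)/9 = 47.4444
Numerator Σ_{t=1}^{8}(y_t−ȳ)(y_{t+1}−ȳ) = -176.0864
Denominator Σ(y_t−ȳ)² = 242.2222
r_1 = -176.0864 / 242.2222 = -0.727

-0.727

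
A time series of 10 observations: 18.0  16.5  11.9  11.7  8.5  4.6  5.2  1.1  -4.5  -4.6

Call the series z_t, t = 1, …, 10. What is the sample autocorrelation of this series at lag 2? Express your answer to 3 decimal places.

Mean z̄ = (18.0 + 16.5 + 11.9 + 11.7 + 8.5 + 4.6 + 5.2 + 1.1 − 4.5 − 4.6)/10 = 6.8400
Numerator Σ_{t=1}^{8}(z_t−z̄)(z_{t+2}−z̄) = 195.3288
Denominator Σ(z_t−z̄)² = 569.9640
r_2 = 195.3288 / 569.9640 = 0.343

0.343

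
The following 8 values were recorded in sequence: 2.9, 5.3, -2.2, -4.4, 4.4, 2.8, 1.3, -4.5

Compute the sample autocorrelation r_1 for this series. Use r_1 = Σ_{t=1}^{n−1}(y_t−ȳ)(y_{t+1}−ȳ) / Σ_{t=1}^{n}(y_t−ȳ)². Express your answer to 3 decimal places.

-0.013

Mean ȳ = (2.9 + 5.3 − 2.2 − 4.4 + 4.4 + 2.8 + 1.3 − 4.5)/8 = 0.7000
Deviations from mean: 2.2000, 4.6000, -2.9000, -5.1000, 3.7000, 2.1000, 0.6000, -5.2000
Numerator Σ_{t=1}^{7}(y_t−ȳ)(y_{t+1}−ȳ) = -1.3900
Denominator Σ(y_t−ȳ)² = 105.9200
r_1 = -1.3900 / 105.9200 = -0.013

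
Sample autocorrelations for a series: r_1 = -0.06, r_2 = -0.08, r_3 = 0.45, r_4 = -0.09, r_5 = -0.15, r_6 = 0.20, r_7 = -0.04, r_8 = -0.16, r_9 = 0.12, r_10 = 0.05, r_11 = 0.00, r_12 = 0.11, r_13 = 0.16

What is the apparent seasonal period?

The largest autocorrelation is r_3 = 0.45, with a weaker echo at lag 6 (0.20); the remaining lags stay at or below 0.16.
The dominant spike at lag 3 indicates a seasonal period of 3.

3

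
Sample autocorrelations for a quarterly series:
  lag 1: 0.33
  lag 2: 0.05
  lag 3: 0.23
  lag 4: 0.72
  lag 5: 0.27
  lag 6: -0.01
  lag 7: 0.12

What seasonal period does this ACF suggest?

The largest autocorrelation is r_4 = 0.72; the remaining lags stay at or below 0.33. The elevated value at lag 1 (0.33), dropping to 0.05 at lag 2, reflects decaying short-term dependence rather than seasonality.
The dominant spike at lag 4 indicates a seasonal period of 4.

4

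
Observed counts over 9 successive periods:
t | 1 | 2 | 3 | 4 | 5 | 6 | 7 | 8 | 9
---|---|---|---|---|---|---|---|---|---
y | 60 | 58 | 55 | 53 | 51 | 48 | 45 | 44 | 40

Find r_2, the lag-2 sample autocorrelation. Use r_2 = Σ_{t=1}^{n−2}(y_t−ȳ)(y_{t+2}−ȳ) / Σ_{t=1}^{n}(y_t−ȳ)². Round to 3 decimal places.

Mean ȳ = (60 + 58 + 55 + 53 + 51 + 48 + 45 + 44 + 40)/9 = 50.4444
Σ(y_t−ȳ)(y_{t+2}−ȳ) = (43.5309) + (19.3086) + (2.5309) + (-6.2469) + (-3.0247) + (15.7531) + (56.8642) = 128.7160
Denominator Σ(y_t−ȳ)² = 362.2222
r_2 = 128.7160 / 362.2222 = 0.355

0.355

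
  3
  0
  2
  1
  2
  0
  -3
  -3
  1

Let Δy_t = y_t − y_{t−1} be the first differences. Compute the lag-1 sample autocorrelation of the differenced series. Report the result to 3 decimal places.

First differences Δy: -3, 2, -1, 1, -2, -3, 0, 4
Mean of differences = -0.2500
Numerator Σ(Δy_t−Δȳ)(Δy_{t+1}−Δȳ) = -5.8125
Denominator Σ(Δy_t−Δȳ)² = 43.5000
r_1(Δy) = -5.8125 / 43.5000 = -0.134

-0.134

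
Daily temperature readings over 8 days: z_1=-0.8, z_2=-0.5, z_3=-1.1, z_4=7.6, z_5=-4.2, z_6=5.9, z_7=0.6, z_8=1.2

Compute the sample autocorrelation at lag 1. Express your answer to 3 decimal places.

-0.669

Mean z̄ = (-0.8 − 0.5 − 1.1 + 7.6 − 4.2 + 5.9 + 0.6 + 1.2)/8 = 1.0875
Deviations from mean: -1.8875, -1.5875, -2.1875, 6.5125, -5.2875, 4.8125, -0.4875, 0.1125
Numerator Σ_{t=1}^{7}(z_t−z̄)(z_{t+1}−z̄) = -70.0589
Denominator Σ(z_t−z̄)² = 104.6488
r_1 = -70.0589 / 104.6488 = -0.669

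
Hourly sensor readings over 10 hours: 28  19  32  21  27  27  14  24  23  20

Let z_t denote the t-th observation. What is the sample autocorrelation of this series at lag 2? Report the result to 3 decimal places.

0.170

Mean z̄ = (28 + 19 + 32 + 21 + 27 + 27 + 14 + 24 + 23 + 20)/10 = 23.5000
Numerator Σ_{t=1}^{8}(z_t−z̄)(z_{t+2}−z̄) = 42.0000
Denominator Σ(z_t−z̄)² = 246.5000
r_2 = 42.0000 / 246.5000 = 0.170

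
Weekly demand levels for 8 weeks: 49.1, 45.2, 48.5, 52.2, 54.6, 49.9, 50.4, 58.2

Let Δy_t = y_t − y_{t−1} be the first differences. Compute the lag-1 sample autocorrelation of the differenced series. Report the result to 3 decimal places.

-0.085

First differences Δy: -3.9, 3.3, 3.7, 2.4, -4.7, 0.5, 7.8
Mean of differences = 1.3000
Numerator Σ(Δy_t−Δȳ)(Δy_{t+1}−Δȳ) = -9.9600
Denominator Σ(Δy_t−Δȳ)² = 116.9000
r_1(Δy) = -9.9600 / 116.9000 = -0.085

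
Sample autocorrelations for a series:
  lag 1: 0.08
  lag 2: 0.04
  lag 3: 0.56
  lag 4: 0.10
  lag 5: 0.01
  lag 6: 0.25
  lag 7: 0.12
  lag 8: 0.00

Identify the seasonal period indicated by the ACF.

3

The largest autocorrelation is r_3 = 0.56, with a weaker echo at lag 6 (0.25); the remaining lags stay at or below 0.12.
The dominant spike at lag 3 indicates a seasonal period of 3.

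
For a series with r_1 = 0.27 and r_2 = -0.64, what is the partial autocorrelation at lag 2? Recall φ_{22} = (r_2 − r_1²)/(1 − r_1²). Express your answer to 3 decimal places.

φ_{22} = (r_2 − r_1²) / (1 − r_1²)
r_1² = (0.27)² = 0.0729
Numerator = -0.64 − 0.0729 = -0.7129; denominator = 1 − 0.0729 = 0.9271
φ_{22} = -0.7129 / 0.9271 = -0.769

-0.769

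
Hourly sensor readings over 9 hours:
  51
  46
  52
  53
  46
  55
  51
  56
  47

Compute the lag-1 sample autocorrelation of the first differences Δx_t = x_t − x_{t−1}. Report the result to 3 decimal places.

First differences Δx: -5, 6, 1, -7, 9, -4, 5, -9
Mean of differences = -0.5000
Numerator Σ(Δx_t−Δx̄)(Δx_{t+1}−Δx̄) = -190.2500
Denominator Σ(Δx_t−Δx̄)² = 312.0000
r_1(Δx) = -190.2500 / 312.0000 = -0.610

-0.610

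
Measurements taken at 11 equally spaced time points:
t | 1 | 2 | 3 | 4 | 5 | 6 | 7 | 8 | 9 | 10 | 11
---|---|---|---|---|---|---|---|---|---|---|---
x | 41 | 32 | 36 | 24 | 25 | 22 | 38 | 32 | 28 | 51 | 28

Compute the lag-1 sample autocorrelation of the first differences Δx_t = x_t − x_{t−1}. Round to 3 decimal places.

-0.511

First differences Δx: -9, 4, -12, 1, -3, 16, -6, -4, 23, -23
Mean of differences = -1.3000
Numerator Σ(Δx_t−Δx̄)(Δx_{t+1}−Δx̄) = -816.9900
Denominator Σ(Δx_t−Δx̄)² = 1600.1000
r_1(Δx) = -816.9900 / 1600.1000 = -0.511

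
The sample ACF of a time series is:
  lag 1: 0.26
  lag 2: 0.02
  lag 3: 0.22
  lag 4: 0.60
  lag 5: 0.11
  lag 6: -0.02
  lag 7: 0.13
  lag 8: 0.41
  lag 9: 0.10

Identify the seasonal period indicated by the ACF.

4

The largest autocorrelation is r_4 = 0.60, with a weaker echo at lag 8 (0.41); the remaining lags stay at or below 0.26. The elevated value at lag 1 (0.26), dropping to 0.02 at lag 2, reflects decaying short-term dependence rather than seasonality.
The dominant spike at lag 4 indicates a seasonal period of 4.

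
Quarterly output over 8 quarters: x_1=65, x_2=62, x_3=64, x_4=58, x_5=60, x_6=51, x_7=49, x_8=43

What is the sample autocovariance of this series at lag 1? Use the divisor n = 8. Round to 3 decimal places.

28.469

Mean x̄ = (65 + 62 + 64 + 58 + 60 + 51 + 49 + 43)/8 = 56.5000
Deviations: 8.5000, 5.5000, 7.5000, 1.5000, 3.5000, -5.5000, -7.5000, -13.5000
Σ_{t=1}^{7}(x_t−x̄)(x_{t+1}−x̄) = 227.7500
γ_1 = 227.7500 / 8 = 28.469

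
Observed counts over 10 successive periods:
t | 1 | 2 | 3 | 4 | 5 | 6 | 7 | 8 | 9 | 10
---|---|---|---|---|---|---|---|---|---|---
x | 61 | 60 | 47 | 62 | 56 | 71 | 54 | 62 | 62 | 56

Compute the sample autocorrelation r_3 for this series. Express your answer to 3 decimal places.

Mean x̄ = (61 + 60 + 47 + 62 + 56 + 71 + 54 + 62 + 62 + 56)/10 = 59.1000
Σ(x_t−x̄)(x_{t+3}−x̄) = (5.5100) + (-2.7900) + (-143.9900) + (-14.7900) + (-8.9900) + (34.5100) + (15.8100) = -114.7300
Denominator Σ(x_t−x̄)² = 362.9000
r_3 = -114.7300 / 362.9000 = -0.316

-0.316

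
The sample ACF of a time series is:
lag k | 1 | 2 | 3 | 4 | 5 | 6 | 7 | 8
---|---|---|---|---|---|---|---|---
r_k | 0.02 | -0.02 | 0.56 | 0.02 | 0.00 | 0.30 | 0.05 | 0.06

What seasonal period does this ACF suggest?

The largest autocorrelation is r_3 = 0.56, with a weaker echo at lag 6 (0.30); the remaining lags stay at or below 0.06.
The dominant spike at lag 3 indicates a seasonal period of 3.

3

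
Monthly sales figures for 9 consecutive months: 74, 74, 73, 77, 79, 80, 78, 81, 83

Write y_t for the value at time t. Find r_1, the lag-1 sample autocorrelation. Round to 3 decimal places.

Mean ȳ = (74 + 74 + 73 + 77 + 79 + 80 + 78 + 81 + 83)/9 = 77.6667
Numerator Σ_{t=1}^{8}(y_t−ȳ)(y_{t+1}−ȳ) = 55.5556
Denominator Σ(y_t−ȳ)² = 96.0000
r_1 = 55.5556 / 96.0000 = 0.579

0.579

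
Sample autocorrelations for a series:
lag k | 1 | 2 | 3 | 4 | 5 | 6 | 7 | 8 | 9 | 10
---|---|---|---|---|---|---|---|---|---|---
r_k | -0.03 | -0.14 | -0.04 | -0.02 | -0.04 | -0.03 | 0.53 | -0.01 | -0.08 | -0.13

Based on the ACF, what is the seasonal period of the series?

7

The largest autocorrelation is r_7 = 0.53; the remaining lags stay at or below -0.01.
The dominant spike at lag 7 indicates a seasonal period of 7.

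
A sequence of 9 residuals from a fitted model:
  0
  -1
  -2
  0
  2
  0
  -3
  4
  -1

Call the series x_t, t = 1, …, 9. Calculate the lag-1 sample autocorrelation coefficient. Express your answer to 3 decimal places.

-0.402

Mean x̄ = (0 − 1 − 2 + 0 + 2 + 0 − 3 + 4 − 1)/9 = -0.1111
Numerator Σ_{t=1}^{8}(x_t−x̄)(x_{t+1}−x̄) = -14.0123
Denominator Σ(x_t−x̄)² = 34.8889
r_1 = -14.0123 / 34.8889 = -0.402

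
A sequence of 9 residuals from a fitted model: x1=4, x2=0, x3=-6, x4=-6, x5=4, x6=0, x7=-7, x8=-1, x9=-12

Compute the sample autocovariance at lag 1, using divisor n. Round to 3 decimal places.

Mean x̄ = (4 + 0 − 6 − 6 + 4 + 0 − 7 − 1 − 12)/9 = -2.6667
Σ_{t=1}^{8}(x_t−x̄)(x_{t+1}−x̄) = -18.7778
γ_1 = -18.7778 / 9 = -2.086

-2.086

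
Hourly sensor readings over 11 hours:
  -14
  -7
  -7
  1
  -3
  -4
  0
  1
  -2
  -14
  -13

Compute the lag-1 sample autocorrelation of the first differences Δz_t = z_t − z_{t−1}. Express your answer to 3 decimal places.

-0.021

First differences Δz: 7, 0, 8, -4, -1, 4, 1, -3, -12, 1
Mean of differences = 0.1000
Numerator Σ(Δz_t−Δz̄)(Δz_{t+1}−Δz̄) = -6.3100
Denominator Σ(Δz_t−Δz̄)² = 300.9000
r_1(Δz) = -6.3100 / 300.9000 = -0.021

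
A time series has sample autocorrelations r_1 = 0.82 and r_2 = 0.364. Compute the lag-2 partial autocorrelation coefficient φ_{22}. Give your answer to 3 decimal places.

φ_{22} = (r_2 − r_1²) / (1 − r_1²)
r_1² = (0.82)² = 0.6724
Numerator = 0.364 − 0.6724 = -0.3084; denominator = 1 − 0.6724 = 0.3276
φ_{22} = -0.3084 / 0.3276 = -0.941

-0.941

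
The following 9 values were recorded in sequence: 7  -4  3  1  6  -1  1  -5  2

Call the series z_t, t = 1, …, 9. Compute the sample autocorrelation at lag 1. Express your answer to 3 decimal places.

-0.423

Mean z̄ = (7 − 4 + 3 + 1 + 6 − 1 + 1 − 5 + 2)/9 = 1.1111
Numerator Σ_{t=1}^{8}(z_t−z̄)(z_{t+1}−z̄) = -55.3457
Denominator Σ(z_t−z̄)² = 130.8889
r_1 = -55.3457 / 130.8889 = -0.423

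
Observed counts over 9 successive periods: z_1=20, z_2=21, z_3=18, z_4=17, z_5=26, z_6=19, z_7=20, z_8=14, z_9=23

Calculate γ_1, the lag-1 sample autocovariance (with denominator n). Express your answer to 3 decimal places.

-4.351

Mean z̄ = (20 + 21 + 18 + 17 + 26 + 19 + 20 + 14 + 23)/9 = 19.7778
Σ_{t=1}^{8}(z_t−z̄)(z_{t+1}−z̄) = -39.1605
γ_1 = -39.1605 / 9 = -4.351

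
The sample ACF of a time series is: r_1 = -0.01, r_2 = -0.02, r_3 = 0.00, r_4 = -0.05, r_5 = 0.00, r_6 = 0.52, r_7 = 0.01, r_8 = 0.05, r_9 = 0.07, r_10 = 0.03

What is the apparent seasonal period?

6

The largest autocorrelation is r_6 = 0.52; the remaining lags stay at or below 0.07.
The dominant spike at lag 6 indicates a seasonal period of 6.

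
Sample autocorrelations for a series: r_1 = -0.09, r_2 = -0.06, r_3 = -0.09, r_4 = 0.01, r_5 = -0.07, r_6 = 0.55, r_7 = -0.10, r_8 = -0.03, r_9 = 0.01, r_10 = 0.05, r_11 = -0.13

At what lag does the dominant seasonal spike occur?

6

The largest autocorrelation is r_6 = 0.55; the remaining lags stay at or below 0.05.
The dominant spike at lag 6 indicates a seasonal period of 6.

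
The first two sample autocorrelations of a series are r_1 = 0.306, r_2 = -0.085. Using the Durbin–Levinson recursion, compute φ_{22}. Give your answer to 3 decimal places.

-0.197

φ_{22} = (r_2 − r_1²) / (1 − r_1²)
r_1² = (0.306)² = 0.093636
Numerator = -0.085 − 0.0936 = -0.1786; denominator = 1 − 0.0936 = 0.9064
φ_{22} = -0.1786 / 0.9064 = -0.197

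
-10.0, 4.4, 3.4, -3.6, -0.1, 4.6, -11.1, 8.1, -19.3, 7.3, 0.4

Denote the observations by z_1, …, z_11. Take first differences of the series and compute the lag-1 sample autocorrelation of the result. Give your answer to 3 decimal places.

First differences Δz: 14.4, -1.0, -7.0, 3.5, 4.7, -15.7, 19.2, -27.4, 26.6, -6.9
Mean of differences = 1.0400
Numerator Σ(Δz_t−Δz̄)(Δz_{t+1}−Δz̄) = -1833.2376
Denominator Σ(Δz_t−Δz̄)² = 2401.9440
r_1(Δz) = -1833.2376 / 2401.9440 = -0.763

-0.763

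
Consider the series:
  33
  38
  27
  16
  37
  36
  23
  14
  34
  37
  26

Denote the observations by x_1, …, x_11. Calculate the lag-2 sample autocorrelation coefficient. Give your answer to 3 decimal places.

Mean x̄ = (33 + 38 + 27 + 16 + 37 + 36 + 23 + 14 + 34 + 37 + 26)/11 = 29.1818
Numerator Σ_{t=1}^{9}(x_t−x̄)(x_{t+2}−x̄) = -547.1570
Denominator Σ(x_t−x̄)² = 741.6364
r_2 = -547.1570 / 741.6364 = -0.738

-0.738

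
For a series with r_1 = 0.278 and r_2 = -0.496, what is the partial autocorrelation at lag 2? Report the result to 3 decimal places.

-0.621

φ_{22} = (r_2 − r_1²) / (1 − r_1²)
r_1² = (0.278)² = 0.077284
Numerator = -0.496 − 0.0773 = -0.5733; denominator = 1 − 0.0773 = 0.9227
φ_{22} = -0.5733 / 0.9227 = -0.621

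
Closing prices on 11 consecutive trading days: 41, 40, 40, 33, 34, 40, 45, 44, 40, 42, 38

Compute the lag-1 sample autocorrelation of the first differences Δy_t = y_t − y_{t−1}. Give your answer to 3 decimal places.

First differences Δy: -1, 0, -7, 1, 6, 5, -1, -4, 2, -4
Mean of differences = -0.3000
Numerator Σ(Δy_t−Δȳ)(Δy_{t+1}−Δȳ) = 12.5100
Denominator Σ(Δy_t−Δȳ)² = 148.1000
r_1(Δy) = 12.5100 / 148.1000 = 0.084

0.084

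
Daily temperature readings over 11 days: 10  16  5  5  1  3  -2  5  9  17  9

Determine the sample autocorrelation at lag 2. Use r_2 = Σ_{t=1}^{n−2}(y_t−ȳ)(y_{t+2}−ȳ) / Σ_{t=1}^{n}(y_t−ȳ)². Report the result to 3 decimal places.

Mean ȳ = (10 + 16 + 5 + 5 + 1 + 3 − 2 + 5 + 9 + 17 + 9)/11 = 7.0909
Numerator Σ_{t=1}^{9}(y_t−ȳ)(y_{t+2}−ȳ) = 26.0744
Denominator Σ(y_t−ȳ)² = 342.9091
r_2 = 26.0744 / 342.9091 = 0.076

0.076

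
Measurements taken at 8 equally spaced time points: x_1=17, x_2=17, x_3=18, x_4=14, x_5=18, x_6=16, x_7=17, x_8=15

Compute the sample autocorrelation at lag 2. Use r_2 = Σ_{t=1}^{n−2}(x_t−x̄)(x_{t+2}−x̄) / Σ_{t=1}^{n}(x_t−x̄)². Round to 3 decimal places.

Mean x̄ = (17 + 17 + 18 + 14 + 18 + 16 + 17 + 15)/8 = 16.5000
Deviations from mean: 0.5000, 0.5000, 1.5000, -2.5000, 1.5000, -0.5000, 0.5000, -1.5000
Σ(x_t−x̄)(x_{t+2}−x̄) = (0.7500) + (-1.2500) + (2.2500) + (1.2500) + (0.7500) + (0.7500) = 4.5000
Denominator Σ(x_t−x̄)² = 14.0000
r_2 = 4.5000 / 14.0000 = 0.321

0.321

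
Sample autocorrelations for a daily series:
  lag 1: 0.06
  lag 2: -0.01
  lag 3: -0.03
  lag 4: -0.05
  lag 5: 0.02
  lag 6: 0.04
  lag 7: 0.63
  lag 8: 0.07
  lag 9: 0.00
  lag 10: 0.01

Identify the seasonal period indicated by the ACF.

The largest autocorrelation is r_7 = 0.63; the remaining lags stay at or below 0.07.
The dominant spike at lag 7 indicates a seasonal period of 7.

7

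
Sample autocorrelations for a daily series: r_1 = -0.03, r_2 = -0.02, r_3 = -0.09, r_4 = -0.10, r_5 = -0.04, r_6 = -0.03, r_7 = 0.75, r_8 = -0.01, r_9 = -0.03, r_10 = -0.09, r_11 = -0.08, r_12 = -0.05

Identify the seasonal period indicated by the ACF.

The largest autocorrelation is r_7 = 0.75; the remaining lags stay at or below -0.01.
The dominant spike at lag 7 indicates a seasonal period of 7.

7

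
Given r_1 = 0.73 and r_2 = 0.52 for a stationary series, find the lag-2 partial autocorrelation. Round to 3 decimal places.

φ_{22} = (r_2 − r_1²) / (1 − r_1²)
r_1² = (0.73)² = 0.5329
Numerator = 0.52 − 0.5329 = -0.0129; denominator = 1 − 0.5329 = 0.4671
φ_{22} = -0.0129 / 0.4671 = -0.028

-0.028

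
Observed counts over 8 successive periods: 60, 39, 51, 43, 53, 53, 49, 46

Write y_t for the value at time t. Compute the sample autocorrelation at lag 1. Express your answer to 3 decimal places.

-0.493

Mean ȳ = (60 + 39 + 51 + 43 + 53 + 53 + 49 + 46)/8 = 49.2500
Deviations from mean: 10.7500, -10.2500, 1.7500, -6.2500, 3.7500, 3.7500, -0.2500, -3.2500
Σ(y_t−ȳ)(y_{t+1}−ȳ) = (-110.1875) + (-17.9375) + (-10.9375) + (-23.4375) + (14.0625) + (-0.9375) + (0.8125) = -148.5625
Denominator Σ(y_t−ȳ)² = 301.5000
r_1 = -148.5625 / 301.5000 = -0.493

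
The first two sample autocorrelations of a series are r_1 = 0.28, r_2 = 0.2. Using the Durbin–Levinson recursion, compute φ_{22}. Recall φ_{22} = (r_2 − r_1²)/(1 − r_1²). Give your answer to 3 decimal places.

0.132

φ_{22} = (r_2 − r_1²) / (1 − r_1²)
r_1² = (0.28)² = 0.0784
Numerator = 0.2 − 0.0784 = 0.1216; denominator = 1 − 0.0784 = 0.9216
φ_{22} = 0.1216 / 0.9216 = 0.132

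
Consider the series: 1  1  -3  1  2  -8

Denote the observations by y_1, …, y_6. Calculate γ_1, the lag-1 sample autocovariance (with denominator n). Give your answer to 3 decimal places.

Mean ȳ = (1 + 1 − 3 + 1 + 2 − 8)/6 = -1.0000
Σ_{t=1}^{5}(y_t−ȳ)(y_{t+1}−ȳ) = -19.0000
γ_1 = -19.0000 / 6 = -3.167

-3.167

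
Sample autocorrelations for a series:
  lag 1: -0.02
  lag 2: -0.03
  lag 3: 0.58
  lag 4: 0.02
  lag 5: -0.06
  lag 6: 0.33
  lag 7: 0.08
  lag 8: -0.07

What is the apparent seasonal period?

3

The largest autocorrelation is r_3 = 0.58, with a weaker echo at lag 6 (0.33); the remaining lags stay at or below 0.08.
The dominant spike at lag 3 indicates a seasonal period of 3.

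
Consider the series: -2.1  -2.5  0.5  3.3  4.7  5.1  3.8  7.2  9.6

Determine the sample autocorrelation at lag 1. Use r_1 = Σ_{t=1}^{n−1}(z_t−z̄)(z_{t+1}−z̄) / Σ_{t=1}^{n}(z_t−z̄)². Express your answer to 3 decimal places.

Mean z̄ = (-2.1 − 2.5 + 0.5 + 3.3 + 4.7 + 5.1 + 3.8 + 7.2 + 9.6)/9 = 3.2889
Numerator Σ_{t=1}^{8}(z_t−z̄)(z_{t+1}−z̄) = 77.4888
Denominator Σ(z_t−z̄)² = 130.9889
r_1 = 77.4888 / 130.9889 = 0.592

0.592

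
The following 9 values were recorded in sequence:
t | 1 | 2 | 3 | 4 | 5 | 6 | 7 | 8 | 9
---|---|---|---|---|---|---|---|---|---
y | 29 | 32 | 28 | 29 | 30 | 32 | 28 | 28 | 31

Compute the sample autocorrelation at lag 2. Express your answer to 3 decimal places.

-0.419

Mean ȳ = (29 + 32 + 28 + 29 + 30 + 32 + 28 + 28 + 31)/9 = 29.6667
Σ(y_t−ȳ)(y_{t+2}−ȳ) = (1.1111) + (-1.5556) + (-0.5556) + (-1.5556) + (-0.5556) + (-3.8889) + (-2.2222) = -9.2222
Denominator Σ(y_t−ȳ)² = 22.0000
r_2 = -9.2222 / 22.0000 = -0.419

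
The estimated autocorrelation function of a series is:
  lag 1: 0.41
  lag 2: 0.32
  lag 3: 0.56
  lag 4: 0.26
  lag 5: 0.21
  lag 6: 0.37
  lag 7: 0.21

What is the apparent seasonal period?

3

The largest autocorrelation is r_3 = 0.56; the remaining lags stay at or below 0.41. The elevated value at lag 1 (0.41), dropping to 0.32 at lag 2, reflects decaying short-term dependence rather than seasonality.
The dominant spike at lag 3 indicates a seasonal period of 3.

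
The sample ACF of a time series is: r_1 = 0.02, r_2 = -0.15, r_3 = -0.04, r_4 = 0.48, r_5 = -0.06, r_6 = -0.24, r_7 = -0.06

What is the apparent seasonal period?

4

The largest autocorrelation is r_4 = 0.48; the remaining lags stay at or below 0.02.
The dominant spike at lag 4 indicates a seasonal period of 4.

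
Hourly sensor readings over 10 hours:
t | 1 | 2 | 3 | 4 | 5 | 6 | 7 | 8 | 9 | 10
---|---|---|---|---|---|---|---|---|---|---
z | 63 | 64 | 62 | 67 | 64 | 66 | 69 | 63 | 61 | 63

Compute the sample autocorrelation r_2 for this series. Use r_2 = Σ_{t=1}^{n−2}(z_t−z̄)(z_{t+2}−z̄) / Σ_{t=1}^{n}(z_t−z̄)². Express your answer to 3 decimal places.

-0.177

Mean z̄ = (63 + 64 + 62 + 67 + 64 + 66 + 69 + 63 + 61 + 63)/10 = 64.2000
Numerator Σ_{t=1}^{8}(z_t−z̄)(z_{t+2}−z̄) = -9.4800
Denominator Σ(z_t−z̄)² = 53.6000
r_2 = -9.4800 / 53.6000 = -0.177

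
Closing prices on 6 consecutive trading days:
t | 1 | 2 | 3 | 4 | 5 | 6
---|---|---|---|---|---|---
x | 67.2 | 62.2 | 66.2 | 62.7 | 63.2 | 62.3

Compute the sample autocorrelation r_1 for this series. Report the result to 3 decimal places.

-0.435

Mean x̄ = (67.2 + 62.2 + 66.2 + 62.7 + 63.2 + 62.3)/6 = 63.9667
Deviations from mean: 3.2333, -1.7667, 2.2333, -1.2667, -0.7667, -1.6667
Numerator Σ_{t=1}^{5}(x_t−x̄)(x_{t+1}−x̄) = -10.2378
Denominator Σ(x_t−x̄)² = 23.5333
r_1 = -10.2378 / 23.5333 = -0.435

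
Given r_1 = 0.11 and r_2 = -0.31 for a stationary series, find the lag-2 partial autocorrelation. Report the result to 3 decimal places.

-0.326

φ_{22} = (r_2 − r_1²) / (1 − r_1²)
r_1² = (0.11)² = 0.0121
Numerator = -0.31 − 0.0121 = -0.3221; denominator = 1 − 0.0121 = 0.9879
φ_{22} = -0.3221 / 0.9879 = -0.326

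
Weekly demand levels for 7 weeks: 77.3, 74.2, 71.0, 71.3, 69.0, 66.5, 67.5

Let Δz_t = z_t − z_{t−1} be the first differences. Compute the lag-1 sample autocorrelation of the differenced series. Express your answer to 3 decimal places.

-0.226

First differences Δz: -3.1, -3.2, 0.3, -2.3, -2.5, 1.0
Mean of differences = -1.6333
Numerator Σ(Δz_t−Δz̄)(Δz_{t+1}−Δz̄) = -3.7244
Denominator Σ(Δz_t−Δz̄)² = 16.4733
r_1(Δz) = -3.7244 / 16.4733 = -0.226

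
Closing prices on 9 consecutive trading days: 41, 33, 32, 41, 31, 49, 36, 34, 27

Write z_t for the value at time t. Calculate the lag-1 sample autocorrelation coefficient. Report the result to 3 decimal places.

Mean z̄ = (41 + 33 + 32 + 41 + 31 + 49 + 36 + 34 + 27)/9 = 36.0000
Numerator Σ_{t=1}^{8}(z_t−z̄)(z_{t+1}−z̄) = -95.0000
Denominator Σ(z_t−z̄)² = 354.0000
r_1 = -95.0000 / 354.0000 = -0.268

-0.268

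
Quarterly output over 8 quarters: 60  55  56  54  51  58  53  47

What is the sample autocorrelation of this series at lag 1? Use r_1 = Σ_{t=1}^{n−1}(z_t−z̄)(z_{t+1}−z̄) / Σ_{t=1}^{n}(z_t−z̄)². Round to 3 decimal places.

Mean z̄ = (60 + 55 + 56 + 54 + 51 + 58 + 53 + 47)/8 = 54.2500
Numerator Σ_{t=1}^{7}(z_t−z̄)(z_{t+1}−z̄) = -1.8125
Denominator Σ(z_t−z̄)² = 115.5000
r_1 = -1.8125 / 115.5000 = -0.016

-0.016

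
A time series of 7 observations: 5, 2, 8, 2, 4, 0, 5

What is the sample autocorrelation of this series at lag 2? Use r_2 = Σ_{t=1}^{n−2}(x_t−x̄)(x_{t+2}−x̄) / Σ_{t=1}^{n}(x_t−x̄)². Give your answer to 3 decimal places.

0.396

Mean x̄ = (5 + 2 + 8 + 2 + 4 + 0 + 5)/7 = 3.7143
Deviations from mean: 1.2857, -1.7143, 4.2857, -1.7143, 0.2857, -3.7143, 1.2857
Σ(x_t−x̄)(x_{t+2}−x̄) = (5.5102) + (2.9388) + (1.2245) + (6.3673) + (0.3673) = 16.4082
Denominator Σ(x_t−x̄)² = 41.4286
r_2 = 16.4082 / 41.4286 = 0.396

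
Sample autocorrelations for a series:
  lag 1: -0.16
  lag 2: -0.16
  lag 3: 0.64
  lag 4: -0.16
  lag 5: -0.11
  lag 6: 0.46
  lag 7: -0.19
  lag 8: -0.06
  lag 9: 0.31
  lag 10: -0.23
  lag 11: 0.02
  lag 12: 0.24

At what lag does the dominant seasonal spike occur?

The largest autocorrelation is r_3 = 0.64, with weaker echoes at lags 6 (0.46), 9 (0.31) and 12 (0.24); the remaining lags stay at or below 0.02.
The dominant spike at lag 3 indicates a seasonal period of 3.

3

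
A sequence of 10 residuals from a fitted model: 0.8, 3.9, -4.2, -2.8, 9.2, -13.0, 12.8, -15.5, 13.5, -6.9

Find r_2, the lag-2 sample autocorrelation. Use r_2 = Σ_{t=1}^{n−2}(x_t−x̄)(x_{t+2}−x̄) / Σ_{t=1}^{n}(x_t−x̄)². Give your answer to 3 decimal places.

Mean x̄ = (0.8 + 3.9 − 4.2 − 2.8 + 9.2 − 13.0 + 12.8 − 15.5 + 13.5 − 6.9)/10 = -0.2200
Numerator Σ_{t=1}^{8}(x_t−x̄)(x_{t+2}−x̄) = 579.4232
Denominator Σ(x_t−x̄)² = 928.4360
r_2 = 579.4232 / 928.4360 = 0.624

0.624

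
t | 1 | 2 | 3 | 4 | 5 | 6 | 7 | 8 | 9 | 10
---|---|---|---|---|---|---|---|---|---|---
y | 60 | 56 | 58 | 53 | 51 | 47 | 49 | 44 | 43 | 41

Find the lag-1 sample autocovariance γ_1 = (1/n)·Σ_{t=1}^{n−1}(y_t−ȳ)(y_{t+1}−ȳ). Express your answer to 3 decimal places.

24.576

Mean ȳ = (60 + 56 + 58 + 53 + 51 + 47 + 49 + 44 + 43 + 41)/10 = 50.2000
Σ_{t=1}^{9}(y_t−ȳ)(y_{t+1}−ȳ) = 245.7600
γ_1 = 245.7600 / 10 = 24.576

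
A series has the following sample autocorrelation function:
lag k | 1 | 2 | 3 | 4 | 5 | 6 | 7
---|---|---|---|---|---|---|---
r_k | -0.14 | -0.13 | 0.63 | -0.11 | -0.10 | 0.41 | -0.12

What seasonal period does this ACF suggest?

3

The largest autocorrelation is r_3 = 0.63, with a weaker echo at lag 6 (0.41); the remaining lags stay at or below -0.10.
The dominant spike at lag 3 indicates a seasonal period of 3.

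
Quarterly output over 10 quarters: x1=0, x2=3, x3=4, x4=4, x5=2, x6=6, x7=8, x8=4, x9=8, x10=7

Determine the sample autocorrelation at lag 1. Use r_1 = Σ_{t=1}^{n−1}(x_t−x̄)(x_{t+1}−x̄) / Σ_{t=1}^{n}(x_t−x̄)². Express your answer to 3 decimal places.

Mean x̄ = (0 + 3 + 4 + 4 + 2 + 6 + 8 + 4 + 8 + 7)/10 = 4.6000
Numerator Σ_{t=1}^{9}(x_t−x̄)(x_{t+1}−x̄) = 15.4400
Denominator Σ(x_t−x̄)² = 62.4000
r_1 = 15.4400 / 62.4000 = 0.247

0.247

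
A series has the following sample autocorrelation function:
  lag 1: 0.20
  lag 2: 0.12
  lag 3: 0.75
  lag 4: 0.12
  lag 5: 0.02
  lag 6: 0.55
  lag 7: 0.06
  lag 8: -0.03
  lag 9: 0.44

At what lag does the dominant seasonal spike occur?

The largest autocorrelation is r_3 = 0.75, with weaker echoes at lags 6 (0.55) and 9 (0.44); the remaining lags stay at or below 0.20. The elevated value at lag 1 (0.20), dropping to 0.12 at lag 2, reflects decaying short-term dependence rather than seasonality.
The dominant spike at lag 3 indicates a seasonal period of 3.

3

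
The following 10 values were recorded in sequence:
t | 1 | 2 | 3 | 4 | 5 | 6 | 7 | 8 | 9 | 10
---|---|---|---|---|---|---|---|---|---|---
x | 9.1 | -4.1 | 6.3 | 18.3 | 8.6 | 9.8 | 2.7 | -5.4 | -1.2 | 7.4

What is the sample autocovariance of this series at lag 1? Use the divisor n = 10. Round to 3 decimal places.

9.652

Mean x̄ = (9.1 − 4.1 + 6.3 + 18.3 + 8.6 + 9.8 + 2.7 − 5.4 − 1.2 + 7.4)/10 = 5.1500
Σ_{t=1}^{9}(x_t−x̄)(x_{t+1}−x̄) = 96.5175
γ_1 = 96.5175 / 10 = 9.652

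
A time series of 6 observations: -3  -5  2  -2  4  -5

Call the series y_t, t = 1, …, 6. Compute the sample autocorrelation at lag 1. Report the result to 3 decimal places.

-0.442

Mean ȳ = (-3 − 5 + 2 − 2 + 4 − 5)/6 = -1.5000
Deviations from mean: -1.5000, -3.5000, 3.5000, -0.5000, 5.5000, -3.5000
Σ(y_t−ȳ)(y_{t+1}−ȳ) = (5.2500) + (-12.2500) + (-1.7500) + (-2.7500) + (-19.2500) = -30.7500
Denominator Σ(y_t−ȳ)² = 69.5000
r_1 = -30.7500 / 69.5000 = -0.442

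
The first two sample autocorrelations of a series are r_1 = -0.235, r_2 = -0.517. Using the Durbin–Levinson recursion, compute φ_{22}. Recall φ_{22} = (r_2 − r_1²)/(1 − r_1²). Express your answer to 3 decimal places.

-0.606

φ_{22} = (r_2 − r_1²) / (1 − r_1²)
r_1² = (-0.235)² = 0.055225
Numerator = -0.517 − 0.0552 = -0.5722; denominator = 1 − 0.0552 = 0.9448
φ_{22} = -0.5722 / 0.9448 = -0.606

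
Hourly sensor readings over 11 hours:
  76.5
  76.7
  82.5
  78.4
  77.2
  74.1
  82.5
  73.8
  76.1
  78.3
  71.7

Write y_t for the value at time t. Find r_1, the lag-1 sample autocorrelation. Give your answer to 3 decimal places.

Mean ȳ = (76.5 + 76.7 + 82.5 + 78.4 + 77.2 + 74.1 + 82.5 + 73.8 + 76.1 + 78.3 + 71.7)/11 = 77.0727
Numerator Σ_{t=1}^{10}(y_t−ȳ)(y_{t+1}−ȳ) = -33.3153
Denominator Σ(y_t−ȳ)² = 112.0218
r_1 = -33.3153 / 112.0218 = -0.297

-0.297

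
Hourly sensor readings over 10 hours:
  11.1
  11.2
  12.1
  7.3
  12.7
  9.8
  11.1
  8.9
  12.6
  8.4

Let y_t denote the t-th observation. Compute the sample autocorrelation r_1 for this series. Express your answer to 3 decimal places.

Mean ȳ = (11.1 + 11.2 + 12.1 + 7.3 + 12.7 + 9.8 + 11.1 + 8.9 + 12.6 + 8.4)/10 = 10.5200
Numerator Σ_{t=1}^{9}(y_t−ȳ)(y_{t+1}−ȳ) = -21.3444
Denominator Σ(y_t−ȳ)² = 30.7160
r_1 = -21.3444 / 30.7160 = -0.695

-0.695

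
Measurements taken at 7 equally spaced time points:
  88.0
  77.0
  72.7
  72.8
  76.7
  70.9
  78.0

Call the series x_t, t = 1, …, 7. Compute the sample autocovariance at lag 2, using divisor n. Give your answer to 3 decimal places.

-3.526

Mean x̄ = (88.0 + 77.0 + 72.7 + 72.8 + 76.7 + 70.9 + 78.0)/7 = 76.5857
Deviations: 11.4143, 0.4143, -3.8857, -3.7857, 0.1143, -5.6857, 1.4143
Σ_{t=1}^{5}(x_t−x̄)(x_{t+2}−x̄) = -24.6790
γ_2 = -24.6790 / 7 = -3.526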